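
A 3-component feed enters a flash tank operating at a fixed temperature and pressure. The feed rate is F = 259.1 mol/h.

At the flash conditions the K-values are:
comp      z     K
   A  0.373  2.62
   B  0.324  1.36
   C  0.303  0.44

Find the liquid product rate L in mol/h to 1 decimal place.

Material balance + equilibrium reduce to Σ zᵢ(Kᵢ−1)/(1+ψ(Kᵢ−1)) = 0.
g(0) = ΣzᵢKᵢ − 1 = 0.551 and g(1) = 1 − Σzᵢ/Kᵢ = -0.069, so a root lies in (0, 1).
Iterate (Newton) starting at ψ = 0.51:
  ψ = 0.510: g = 0.1919, g' = -0.510 → ψ = 0.887
  ψ = 0.887: g = -0.0005, g' = -0.564 → ψ = 0.886
Converged at ψ = 0.886.
Then V = ψ·F = 0.8856·259.1 = 229.5 mol/h and L = F − V = 29.6 mol/h.

L = 29.6 mol/h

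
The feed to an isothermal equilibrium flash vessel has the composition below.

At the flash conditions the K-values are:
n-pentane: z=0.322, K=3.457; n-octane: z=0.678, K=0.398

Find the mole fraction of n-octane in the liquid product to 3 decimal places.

x_n-octane = 0.803

Let ψ = V/F and solve Σ zᵢ(Kᵢ−1)/(1+ψ(Kᵢ−1)) = 0.
Feasibility: ΣzᵢKᵢ = 1.383, Σzᵢ/Kᵢ = 1.797 — both > 1, two phases present.
Binary case is linear: z₁(K₁−1)(1+ψ(K₂−1)) + z₂(K₂−1)(1+ψ(K₁−1)) = 0
⇒ ψ = [z₁(K₁−1)+z₂(K₂−1)] / [−(K₁−1)(K₂−1)] = 0.3830/1.4791 = 0.259
Compositions from xᵢ = zᵢ/(1+ψ(Kᵢ−1)), yᵢ = Kᵢxᵢ:
  n-pentane: x = 0.197, y = 0.680
  n-octane: x = 0.803, y = 0.320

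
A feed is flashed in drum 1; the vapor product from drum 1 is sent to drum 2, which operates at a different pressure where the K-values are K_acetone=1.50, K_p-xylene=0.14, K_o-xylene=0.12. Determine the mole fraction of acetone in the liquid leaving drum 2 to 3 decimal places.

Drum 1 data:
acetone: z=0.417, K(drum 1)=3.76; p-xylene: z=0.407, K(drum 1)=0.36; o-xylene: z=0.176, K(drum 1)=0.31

x_acetone (drum 2) = 0.634

Drum 1:
Rachford–Rice: g(ψ₁) = Σ zᵢ(Kᵢ−1)/(1+ψ₁(Kᵢ−1)) = 0.
g(0) = ΣzᵢKᵢ − 1 = 0.769 and g(1) = 1 − Σzᵢ/Kᵢ = -0.809, so a root lies in (0, 1).
Newton iteration, ψ₁⁰ = 0.5:
  ψ₁ = 0.500: g = -0.0849, g' = -1.117 → ψ₁ = 0.424
  ψ₁ = 0.424: g = 0.0012, g' = -1.156 → ψ₁ = 0.425
Converged at ψ₁ = 0.425.
Drum-1 compositions:
  acetone: x = 0.192, y = 0.722
  p-xylene: x = 0.559, y = 0.201
  o-xylene: x = 0.249, y = 0.077
Drum-2 feed = drum-1 vapor: z₂ = (0.7215, 0.2013, 0.0772).
Drum 2:
Material balance + equilibrium reduce to Σ zᵢ(Kᵢ−1)/(1+ψ₂(Kᵢ−1)) = 0.
g(0) = ΣzᵢKᵢ − 1 = 0.120 and g(1) = 1 − Σzᵢ/Kᵢ = -1.562, so a root lies in (0, 1).
Iterate (Newton) starting at ψ₂ = 0.5:
  ψ₂ = 0.500: g = -0.1364, g' = -0.764 → ψ₂ = 0.322
  ψ₂ = 0.322: g = -0.0232, g' = -0.535 → ψ₂ = 0.278
  ψ₂ = 0.278: g = -0.0008, g' = -0.501 → ψ₂ = 0.277
Converged at ψ₂ = 0.277.
  acetone: x = 0.634, y = 0.951
  p-xylene: x = 0.264, y = 0.037
  o-xylene: x = 0.102, y = 0.012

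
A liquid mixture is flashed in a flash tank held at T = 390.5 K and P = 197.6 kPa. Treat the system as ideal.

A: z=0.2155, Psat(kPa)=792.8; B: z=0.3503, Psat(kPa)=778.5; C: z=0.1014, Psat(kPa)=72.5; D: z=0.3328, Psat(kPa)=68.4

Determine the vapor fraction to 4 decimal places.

Raoult's law: Kᵢ = Pᵢˢᵃᵗ/P = Pᵢˢᵃᵗ/197.6.
  K_A = 792.8/197.6 = 4.012146, K_B = 778.5/197.6 = 3.939777, K_C = 72.5/197.6 = 0.366903, K_D = 68.4/197.6 = 0.346154
Newton iteration, ψ⁰ = 0.33:
  ψ = 0.3300: g = 0.48962, g' = -1.5680 → ψ = 0.6423
  ψ = 0.6423: g = 0.09445, g' = -1.1283 → ψ = 0.7260
  ψ = 0.7260: g = -0.00075, g' = -1.1555 → ψ = 0.7253
Converged at ψ = 0.7253.

ψ = 0.7253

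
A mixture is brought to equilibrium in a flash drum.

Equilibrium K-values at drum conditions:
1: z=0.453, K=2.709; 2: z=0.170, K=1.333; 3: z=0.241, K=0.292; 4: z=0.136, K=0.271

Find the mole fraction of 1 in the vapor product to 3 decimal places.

y_1 = 0.631

Iterate (Newton) starting at V/F = 0.49:
  V/F = 0.490: g = 0.0545, g' = -0.864 → V/F = 0.553
  V/F = 0.553: g = -0.0008, g' = -0.892 → V/F = 0.552
Converged at V/F = 0.552.
Compositions from xᵢ = zᵢ/(1+V/F(Kᵢ−1)), yᵢ = Kᵢxᵢ:
  1: x = 0.233, y = 0.631
  2: x = 0.144, y = 0.191
  3: x = 0.396, y = 0.116
  4: x = 0.228, y = 0.062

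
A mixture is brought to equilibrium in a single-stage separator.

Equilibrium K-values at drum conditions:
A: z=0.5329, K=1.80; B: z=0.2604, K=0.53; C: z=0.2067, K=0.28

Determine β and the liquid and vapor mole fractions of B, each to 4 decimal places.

Newton–Raphson from β = 0.54:
  β = 0.5400: g = -0.10980, g' = -0.5565 → β = 0.3427
  β = 0.3427: g = -0.00886, g' = -0.4807 → β = 0.3242
Converged at β = 0.3242.
Compositions from xᵢ = zᵢ/(1+β(Kᵢ−1)), yᵢ = Kᵢxᵢ:
  A: x = 0.4232, y = 0.7617
  B: x = 0.3072, y = 0.1628
  C: x = 0.2696, y = 0.0755

β = 0.3242, x_B = 0.3072, y_B = 0.1628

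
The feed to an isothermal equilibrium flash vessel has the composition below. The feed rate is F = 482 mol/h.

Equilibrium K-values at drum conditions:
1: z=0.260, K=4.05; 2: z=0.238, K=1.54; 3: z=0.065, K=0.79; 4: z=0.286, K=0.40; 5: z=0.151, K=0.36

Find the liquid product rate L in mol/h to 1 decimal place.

L = 233.0 mol/h

Rachford–Rice: g(ψ) = Σ zᵢ(Kᵢ−1)/(1+ψ(Kᵢ−1)) = 0.
Check two-phase: ΣzᵢKᵢ = 1.640 > 1 and Σzᵢ/Kᵢ = 1.435 > 1, so g(0) = 0.640 > 0 and g(1) = -0.435 < 0.
Newton–Raphson from ψ = 0.47:
  ψ = 0.470: g = 0.0360, g' = -0.782 → ψ = 0.516
  ψ = 0.516: g = 0.0004, g' = -0.765 → ψ = 0.517
Converged at ψ = 0.517.
Then V = ψ·F = 0.5166·482 = 249.0 mol/h and L = F − V = 233.0 mol/h.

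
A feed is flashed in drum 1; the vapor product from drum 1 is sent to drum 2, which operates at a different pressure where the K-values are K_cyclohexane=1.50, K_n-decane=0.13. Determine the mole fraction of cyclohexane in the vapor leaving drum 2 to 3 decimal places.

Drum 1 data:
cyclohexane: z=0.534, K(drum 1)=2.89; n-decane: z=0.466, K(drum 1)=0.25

y_cyclohexane (drum 2) = 0.953

Drum 1:
Material balance + equilibrium reduce to Σ zᵢ(Kᵢ−1)/(1+ψ₁(Kᵢ−1)) = 0.
g(0) = ΣzᵢKᵢ − 1 = 0.660 and g(1) = 1 − Σzᵢ/Kᵢ = -1.049, so a root lies in (0, 1).
Newton iteration, ψ₁⁰ = 0.5:
  ψ₁ = 0.500: g = -0.0403, g' = -1.175 → ψ₁ = 0.466
  ψ₁ = 0.466: g = -0.0003, g' = -1.159 → ψ₁ = 0.465
Converged at ψ₁ = 0.465.
Drum-1 compositions:
  cyclohexane: x = 0.284, y = 0.821
  n-decane: x = 0.716, y = 0.179
Drum-2 feed = drum-1 vapor: z₂ = (0.8210, 0.1790).
Drum 2:
Rachford–Rice: g(ψ₂) = Σ zᵢ(Kᵢ−1)/(1+ψ₂(Kᵢ−1)) = 0.
g(0) = ΣzᵢKᵢ − 1 = 0.255 and g(1) = 1 − Σzᵢ/Kᵢ = -0.924, so a root lies in (0, 1).
Binary case is linear: z₁(K₁−1)(1+ψ₂(K₂−1)) + z₂(K₂−1)(1+ψ₂(K₁−1)) = 0
⇒ ψ₂ = [z₁(K₁−1)+z₂(K₂−1)] / [−(K₁−1)(K₂−1)] = 0.2548/0.4350 = 0.586
  cyclohexane: x = 0.635, y = 0.953
  n-decane: x = 0.365, y = 0.047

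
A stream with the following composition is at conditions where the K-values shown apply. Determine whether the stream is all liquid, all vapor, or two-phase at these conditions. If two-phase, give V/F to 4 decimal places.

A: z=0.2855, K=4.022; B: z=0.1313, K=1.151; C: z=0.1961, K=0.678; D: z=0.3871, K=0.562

two-phase, V/F = 0.6338

ΣzᵢKᵢ = 1.6499; Σzᵢ/Kᵢ = 1.1631.
Both exceed 1, so a two-phase solution exists.
Let ψ = V/F and solve Σ zᵢ(Kᵢ−1)/(1+ψ(Kᵢ−1)) = 0.
Iterate (Newton) starting at ψ = 0.5:
  ψ = 0.5000: g = 0.06968, g' = -0.5667 → ψ = 0.6229
  ψ = 0.6229: g = 0.00527, g' = -0.4886 → ψ = 0.6337
  ψ = 0.6337: g = 0.00003, g' = -0.4837 → ψ = 0.6338
Converged at ψ = 0.6338.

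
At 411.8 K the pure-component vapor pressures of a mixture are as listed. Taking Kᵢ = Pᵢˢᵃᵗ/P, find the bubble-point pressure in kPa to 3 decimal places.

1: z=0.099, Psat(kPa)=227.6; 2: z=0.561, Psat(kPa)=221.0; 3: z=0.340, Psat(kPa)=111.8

At the bubble point ψ → 0, so ΣzᵢKᵢ = 1 with Kᵢ = Pᵢˢᵃᵗ/P ⇒ P = ΣzᵢPᵢˢᵃᵗ.
P = 0.099·227.6 + 0.561·221.0 + 0.340·111.8 = 184.525 kPa

Pbub = 184.525 kPa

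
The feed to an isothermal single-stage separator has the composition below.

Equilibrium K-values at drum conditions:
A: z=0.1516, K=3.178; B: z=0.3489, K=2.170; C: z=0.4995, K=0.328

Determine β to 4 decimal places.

β = 0.3947

Let β = V/F and solve Σ zᵢ(Kᵢ−1)/(1+β(Kᵢ−1)) = 0.
Check two-phase: ΣzᵢKᵢ = 1.4027 > 1 and Σzᵢ/Kᵢ = 1.7314 > 1, so g(0) = 0.4027 > 0 and g(1) = -0.7314 < 0.
Newton iteration, β⁰ = 0.57:
  β = 0.5700: g = -0.15186, g' = -0.9076 → β = 0.4027
  β = 0.4027: g = -0.00681, g' = -0.8488 → β = 0.3947
Converged at β = 0.3947.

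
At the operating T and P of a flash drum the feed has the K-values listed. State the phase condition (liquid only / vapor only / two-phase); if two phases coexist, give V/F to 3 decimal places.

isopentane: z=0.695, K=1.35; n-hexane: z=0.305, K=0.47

two-phase, V/F = 0.440

ΣzᵢKᵢ = 1.082; Σzᵢ/Kᵢ = 1.164.
Both exceed 1, so a two-phase solution exists.
Rachford–Rice: g(ψ) = Σ zᵢ(Kᵢ−1)/(1+ψ(Kᵢ−1)) = 0.
Iterate (Newton) starting at ψ = 0.33:
  ψ = 0.330: g = 0.0221, g' = -0.194 → ψ = 0.444
  ψ = 0.444: g = -0.0009, g' = -0.210 → ψ = 0.440
Converged at ψ = 0.440.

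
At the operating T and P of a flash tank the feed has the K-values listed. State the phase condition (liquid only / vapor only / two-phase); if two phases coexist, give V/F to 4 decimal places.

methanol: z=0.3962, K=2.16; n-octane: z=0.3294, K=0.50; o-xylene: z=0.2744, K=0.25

two-phase, V/F = 0.1230

ΣzᵢKᵢ = 1.0891; Σzᵢ/Kᵢ = 1.9398.
Both exceed 1, so a two-phase solution exists.
Newton iteration, ψ⁰ = 0.5:
  ψ = 0.5000: g = -0.25800, g' = -0.7551 → ψ = 0.1583
  ψ = 0.1583: g = -0.02411, g' = -0.6764 → ψ = 0.1227
  ψ = 0.1227: g = 0.00022, g' = -0.6892 → ψ = 0.1230
Converged at ψ = 0.1230.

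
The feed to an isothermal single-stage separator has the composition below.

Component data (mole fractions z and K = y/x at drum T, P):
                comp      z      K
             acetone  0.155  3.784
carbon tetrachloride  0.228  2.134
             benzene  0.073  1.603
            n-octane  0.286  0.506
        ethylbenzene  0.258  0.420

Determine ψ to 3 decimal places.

ψ = 0.470

Let ψ = V/F and solve Σ zᵢ(Kᵢ−1)/(1+ψ(Kᵢ−1)) = 0.
Feasibility: ΣzᵢKᵢ = 1.443, Σzᵢ/Kᵢ = 1.373 — both > 1, two phases present.
Iterate (Newton) starting at ψ = 0.42:
  ψ = 0.420: g = 0.0331, g' = -0.670 → ψ = 0.469
  ψ = 0.469: g = 0.0005, g' = -0.649 → ψ = 0.470
Converged at ψ = 0.470.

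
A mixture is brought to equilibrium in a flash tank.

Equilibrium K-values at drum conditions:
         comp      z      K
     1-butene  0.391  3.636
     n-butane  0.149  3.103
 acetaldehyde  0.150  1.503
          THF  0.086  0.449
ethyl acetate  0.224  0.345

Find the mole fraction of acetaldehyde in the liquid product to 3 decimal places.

Let ψ = V/F and solve Σ zᵢ(Kᵢ−1)/(1+ψ(Kᵢ−1)) = 0.
g(0) = ΣzᵢKᵢ − 1 = 1.225 and g(1) = 1 − Σzᵢ/Kᵢ = -0.096, so a root lies in (0, 1).
Newton iteration, ψ⁰ = 0.54:
  ψ = 0.540: g = 0.3369, g' = -0.914 → ψ = 0.909
  ψ = 0.909: g = 0.0056, g' = -1.023 → ψ = 0.914
Converged at ψ = 0.914.
Compositions from xᵢ = zᵢ/(1+ψ(Kᵢ−1)), yᵢ = Kᵢxᵢ:
  1-butene: x = 0.115, y = 0.417
  n-butane: x = 0.051, y = 0.158
  acetaldehyde: x = 0.103, y = 0.154
  THF: x = 0.173, y = 0.078
  ethyl acetate: x = 0.558, y = 0.193

x_acetaldehyde = 0.103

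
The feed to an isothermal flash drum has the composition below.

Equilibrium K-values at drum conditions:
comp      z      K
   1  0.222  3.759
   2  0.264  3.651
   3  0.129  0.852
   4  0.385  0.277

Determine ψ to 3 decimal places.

Newton–Raphson from ψ = 0.5:
  ψ = 0.500: g = 0.1018, g' = -1.138 → ψ = 0.589
  ψ = 0.589: g = 0.0004, g' = -1.142 → ψ = 0.590
Converged at ψ = 0.590.

ψ = 0.590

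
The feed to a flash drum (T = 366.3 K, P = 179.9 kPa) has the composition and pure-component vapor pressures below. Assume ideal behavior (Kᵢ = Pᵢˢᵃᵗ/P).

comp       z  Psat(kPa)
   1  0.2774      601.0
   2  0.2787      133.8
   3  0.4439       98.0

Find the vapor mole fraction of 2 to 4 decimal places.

Raoult's law: Kᵢ = Pᵢˢᵃᵗ/P = Pᵢˢᵃᵗ/179.9.
  K_1 = 601.0/179.9 = 3.340745, K_2 = 133.8/179.9 = 0.743747, K_3 = 98.0/179.9 = 0.544747
Newton iteration, β⁰ = 0.39:
  β = 0.3900: g = 0.01439, g' = -0.5740 → β = 0.4151
  β = 0.4151: g = 0.00026, g' = -0.5538 → β = 0.4155
Converged at β = 0.4155.
Compositions from xᵢ = zᵢ/(1+β(Kᵢ−1)), yᵢ = Kᵢxᵢ:
  1: x = 0.1406, y = 0.4698
  2: x = 0.3119, y = 0.2320
  3: x = 0.5475, y = 0.2982

y_2 = 0.2320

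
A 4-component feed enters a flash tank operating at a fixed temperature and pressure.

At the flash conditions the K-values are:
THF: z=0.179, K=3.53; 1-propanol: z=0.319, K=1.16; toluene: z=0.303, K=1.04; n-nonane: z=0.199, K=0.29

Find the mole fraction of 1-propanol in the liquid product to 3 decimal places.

Iterate (Newton) starting at ψ = 0.32:
  ψ = 0.320: g = 0.1280, g' = -0.526 → ψ = 0.563
  ψ = 0.563: g = 0.0099, g' = -0.481 → ψ = 0.584
Converged at ψ = 0.584.
Compositions from xᵢ = zᵢ/(1+ψ(Kᵢ−1)), yᵢ = Kᵢxᵢ:
  THF: x = 0.072, y = 0.255
  1-propanol: x = 0.292, y = 0.338
  toluene: x = 0.296, y = 0.308
  n-nonane: x = 0.340, y = 0.099

x_1-propanol = 0.292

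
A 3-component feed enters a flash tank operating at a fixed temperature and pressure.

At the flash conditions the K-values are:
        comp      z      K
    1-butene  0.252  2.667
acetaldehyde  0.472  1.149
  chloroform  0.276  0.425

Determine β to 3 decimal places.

β = 0.680

Material balance + equilibrium reduce to Σ zᵢ(Kᵢ−1)/(1+β(Kᵢ−1)) = 0.
Check two-phase: ΣzᵢKᵢ = 1.332 > 1 and Σzᵢ/Kᵢ = 1.155 > 1, so g(0) = 0.332 > 0 and g(1) = -0.155 < 0.
Newton–Raphson from β = 0.41:
  β = 0.410: g = 0.1082, g' = -0.413 → β = 0.672
  β = 0.672: g = 0.0034, g' = -0.407 → β = 0.680
Converged at β = 0.680.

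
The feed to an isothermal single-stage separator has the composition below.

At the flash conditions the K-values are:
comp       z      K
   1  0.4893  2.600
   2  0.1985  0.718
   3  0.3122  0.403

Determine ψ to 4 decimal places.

Material balance + equilibrium reduce to Σ zᵢ(Kᵢ−1)/(1+ψ(Kᵢ−1)) = 0.
Feasibility: ΣzᵢKᵢ = 1.5405, Σzᵢ/Kᵢ = 1.2393 — both > 1, two phases present.
Iterate (Newton) starting at ψ = 0.5:
  ψ = 0.5000: g = 0.10408, g' = -0.6341 → ψ = 0.6641
  ψ = 0.6641: g = 0.00185, g' = -0.6238 → ψ = 0.6671
Converged at ψ = 0.6671.

ψ = 0.6671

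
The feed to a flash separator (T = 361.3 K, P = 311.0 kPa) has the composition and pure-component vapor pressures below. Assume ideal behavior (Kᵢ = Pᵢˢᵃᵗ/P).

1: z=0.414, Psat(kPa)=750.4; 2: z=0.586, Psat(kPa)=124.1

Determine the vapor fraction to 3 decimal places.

ψ = 0.274

Raoult's law: Kᵢ = Pᵢˢᵃᵗ/P = Pᵢˢᵃᵗ/311.0.
  K_1 = 750.4/311.0 = 2.41286, K_2 = 124.1/311.0 = 0.39904
Binary case is linear: z₁(K₁−1)(1+ψ(K₂−1)) + z₂(K₂−1)(1+ψ(K₁−1)) = 0
⇒ ψ = [z₁(K₁−1)+z₂(K₂−1)] / [−(K₁−1)(K₂−1)] = 0.2328/0.8491 = 0.274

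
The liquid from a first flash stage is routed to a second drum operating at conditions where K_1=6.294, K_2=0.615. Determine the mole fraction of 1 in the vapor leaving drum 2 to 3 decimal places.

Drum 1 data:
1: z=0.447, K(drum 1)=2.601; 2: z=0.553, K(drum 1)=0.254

y_1 (drum 2) = 0.427

Drum 1:
Binary case is linear: z₁(K₁−1)(1+ψ₁(K₂−1)) + z₂(K₂−1)(1+ψ₁(K₁−1)) = 0
⇒ ψ₁ = [z₁(K₁−1)+z₂(K₂−1)] / [−(K₁−1)(K₂−1)] = 0.3031/1.1943 = 0.254
Drum-1 compositions:
  1: x = 0.318, y = 0.827
  2: x = 0.682, y = 0.173
Drum-2 feed = drum-1 liquid: z₂ = (0.3179, 0.6821).
Drum 2:
Rachford–Rice: g(ψ₂) = Σ zᵢ(Kᵢ−1)/(1+ψ₂(Kᵢ−1)) = 0.
Check two-phase: ΣzᵢKᵢ = 2.420 > 1 and Σzᵢ/Kᵢ = 1.160 > 1, so g(0) = 1.420 > 0 and g(1) = -0.160 < 0.
Binary case is linear: z₁(K₁−1)(1+ψ₂(K₂−1)) + z₂(K₂−1)(1+ψ₂(K₁−1)) = 0
⇒ ψ₂ = [z₁(K₁−1)+z₂(K₂−1)] / [−(K₁−1)(K₂−1)] = 1.4201/2.0382 = 0.697
  1: x = 0.068, y = 0.427
  2: x = 0.932, y = 0.573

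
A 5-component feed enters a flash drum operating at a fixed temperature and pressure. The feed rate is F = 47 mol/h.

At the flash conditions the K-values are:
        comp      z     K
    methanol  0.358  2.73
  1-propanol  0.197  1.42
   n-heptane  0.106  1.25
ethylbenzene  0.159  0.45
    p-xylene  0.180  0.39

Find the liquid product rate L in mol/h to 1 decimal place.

Material balance + equilibrium reduce to Σ zᵢ(Kᵢ−1)/(1+V/F(Kᵢ−1)) = 0.
g(0) = ΣzᵢKᵢ − 1 = 0.531 and g(1) = 1 − Σzᵢ/Kᵢ = -0.170, so a root lies in (0, 1).
Iterate (Newton) starting at V/F = 0.5:
  V/F = 0.500: g = 0.1454, g' = -0.567 → V/F = 0.756
Converged at V/F = 0.756.
Then V = V/F·F = 0.7560·47 = 35.5 mol/h and L = F − V = 11.5 mol/h.

L = 11.5 mol/h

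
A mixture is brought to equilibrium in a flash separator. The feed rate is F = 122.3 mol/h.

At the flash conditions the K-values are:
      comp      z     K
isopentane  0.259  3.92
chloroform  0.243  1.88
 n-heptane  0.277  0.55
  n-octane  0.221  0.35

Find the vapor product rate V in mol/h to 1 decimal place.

V = 74.8 mol/h

Material balance + equilibrium reduce to Σ zᵢ(Kᵢ−1)/(1+ψ(Kᵢ−1)) = 0.
Feasibility: ΣzᵢKᵢ = 1.702, Σzᵢ/Kᵢ = 1.330 — both > 1, two phases present.
Iterate (Newton) starting at ψ = 0.5:
  ψ = 0.500: g = 0.0823, g' = -0.754 → ψ = 0.609
  ψ = 0.609: g = 0.0019, g' = -0.728 → ψ = 0.612
Converged at ψ = 0.612.
Then V = ψ·F = 0.6117·122.3 = 74.8 mol/h and L = F − V = 47.5 mol/h.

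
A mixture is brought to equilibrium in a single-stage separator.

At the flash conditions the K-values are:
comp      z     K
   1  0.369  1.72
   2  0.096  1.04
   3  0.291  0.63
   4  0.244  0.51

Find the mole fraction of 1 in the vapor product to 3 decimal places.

Let ψ = V/F and solve Σ zᵢ(Kᵢ−1)/(1+ψ(Kᵢ−1)) = 0.
Feasibility: ΣzᵢKᵢ = 1.042, Σzᵢ/Kᵢ = 1.247 — both > 1, two phases present.
Newton–Raphson from ψ = 0.64:
  ψ = 0.640: g = -0.1296, g' = -0.283 → ψ = 0.181
  ψ = 0.181: g = -0.0078, g' = -0.266 → ψ = 0.152
Converged at ψ = 0.152.
Compositions from xᵢ = zᵢ/(1+ψ(Kᵢ−1)), yᵢ = Kᵢxᵢ:
  1: x = 0.333, y = 0.572
  2: x = 0.095, y = 0.099
  3: x = 0.308, y = 0.194
  4: x = 0.264, y = 0.134

y_1 = 0.572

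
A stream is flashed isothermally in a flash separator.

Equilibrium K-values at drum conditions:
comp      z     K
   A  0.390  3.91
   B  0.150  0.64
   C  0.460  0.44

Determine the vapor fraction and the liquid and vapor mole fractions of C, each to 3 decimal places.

ψ = 0.546, x_C = 0.663, y_C = 0.292

Material balance + equilibrium reduce to Σ zᵢ(Kᵢ−1)/(1+ψ(Kᵢ−1)) = 0.
g(0) = ΣzᵢKᵢ − 1 = 0.823 and g(1) = 1 − Σzᵢ/Kᵢ = -0.380, so a root lies in (0, 1).
Iterate (Newton) starting at ψ = 0.5:
  ψ = 0.500: g = 0.0386, g' = -0.855 → ψ = 0.545
  ψ = 0.545: g = 0.0008, g' = -0.823 → ψ = 0.546
Converged at ψ = 0.546.
Compositions from xᵢ = zᵢ/(1+ψ(Kᵢ−1)), yᵢ = Kᵢxᵢ:
  A: x = 0.151, y = 0.589
  B: x = 0.187, y = 0.119
  C: x = 0.663, y = 0.292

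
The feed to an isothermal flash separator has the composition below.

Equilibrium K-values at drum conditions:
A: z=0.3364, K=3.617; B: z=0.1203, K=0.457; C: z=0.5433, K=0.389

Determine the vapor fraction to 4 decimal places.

ψ = 0.3081

Rachford–Rice: g(ψ) = Σ zᵢ(Kᵢ−1)/(1+ψ(Kᵢ−1)) = 0.
g(0) = ΣzᵢKᵢ − 1 = 0.4831 and g(1) = 1 − Σzᵢ/Kᵢ = -0.7529, so a root lies in (0, 1).
Newton iteration, ψ⁰ = 0.56:
  ψ = 0.5600: g = -0.24141, g' = -0.9209 → ψ = 0.2979
  ψ = 0.2979: g = 0.01099, g' = -1.0812 → ψ = 0.3080
  ψ = 0.3080: g = 0.00008, g' = -1.0652 → ψ = 0.3081
Converged at ψ = 0.3081.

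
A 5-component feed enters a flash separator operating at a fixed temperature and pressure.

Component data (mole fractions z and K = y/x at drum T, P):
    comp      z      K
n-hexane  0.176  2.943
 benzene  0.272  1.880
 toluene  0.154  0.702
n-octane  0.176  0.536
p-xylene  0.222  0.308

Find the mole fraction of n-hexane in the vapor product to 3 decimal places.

Newton iteration, ψ⁰ = 0.49:
  ψ = 0.490: g = -0.0494, g' = -0.603 → ψ = 0.408
Converged at ψ = 0.408.
Compositions from xᵢ = zᵢ/(1+ψ(Kᵢ−1)), yᵢ = Kᵢxᵢ:
  n-hexane: x = 0.098, y = 0.289
  benzene: x = 0.200, y = 0.376
  toluene: x = 0.175, y = 0.123
  n-octane: x = 0.217, y = 0.116
  p-xylene: x = 0.309, y = 0.095

y_n-hexane = 0.289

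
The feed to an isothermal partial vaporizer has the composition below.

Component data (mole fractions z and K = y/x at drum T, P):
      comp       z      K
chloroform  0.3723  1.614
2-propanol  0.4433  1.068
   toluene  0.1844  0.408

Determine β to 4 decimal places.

β = 0.7086

Material balance + equilibrium reduce to Σ zᵢ(Kᵢ−1)/(1+β(Kᵢ−1)) = 0.
Check two-phase: ΣzᵢKᵢ = 1.1496 > 1 and Σzᵢ/Kᵢ = 1.0977 > 1, so g(0) = 0.1496 > 0 and g(1) = -0.0977 < 0.
Iterate (Newton) starting at β = 0.4:
  β = 0.4000: g = 0.06983, g' = -0.2034 → β = 0.7434
  β = 0.7434: g = -0.00932, g' = -0.2742 → β = 0.7094
  β = 0.7094: g = -0.00021, g' = -0.2621 → β = 0.7086
Converged at β = 0.7086.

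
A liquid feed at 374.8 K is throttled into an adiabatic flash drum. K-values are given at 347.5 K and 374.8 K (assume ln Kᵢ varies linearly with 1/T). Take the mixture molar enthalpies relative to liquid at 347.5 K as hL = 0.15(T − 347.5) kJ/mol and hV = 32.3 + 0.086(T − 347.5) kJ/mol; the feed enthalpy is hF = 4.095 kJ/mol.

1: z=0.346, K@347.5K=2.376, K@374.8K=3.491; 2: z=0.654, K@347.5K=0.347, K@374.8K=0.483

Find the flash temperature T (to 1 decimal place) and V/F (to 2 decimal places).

T = 351.1 K, V/F = 0.11

Adiabatic flash: solve Rachford–Rice at each trial T, then check hF = ψ·hV(T) + (1−ψ)·hL(T).
  T = 347.5 K: K = (2.376, 0.347), RR gives ψ = 0.055, H_out = 1.763 kJ/mol
  T = 374.8 K: K = (3.491, 0.483), RR gives ψ = 0.407, H_out = 16.521 kJ/mol
  T = 361.1 K: K = (2.899, 0.412), RR gives ψ = 0.244, H_out = 9.701 kJ/mol
  T = 354.3 K: K = (2.630, 0.379), RR gives ψ = 0.155, H_out = 5.974 kJ/mol
  T = 350.9 K: K = (2.501, 0.363), RR gives ψ = 0.107, H_out = 3.945 kJ/mol
  T = 352.6 K: K = (2.565, 0.371), RR gives ψ = 0.132, H_out = 4.976 kJ/mol
Linear interpolation between T = 350.9 (H_out = 3.945) and T = 352.6 (H_out = 4.976) on hF = 4.095 gives T ≈ 351.1 K, at which ψ = 0.11.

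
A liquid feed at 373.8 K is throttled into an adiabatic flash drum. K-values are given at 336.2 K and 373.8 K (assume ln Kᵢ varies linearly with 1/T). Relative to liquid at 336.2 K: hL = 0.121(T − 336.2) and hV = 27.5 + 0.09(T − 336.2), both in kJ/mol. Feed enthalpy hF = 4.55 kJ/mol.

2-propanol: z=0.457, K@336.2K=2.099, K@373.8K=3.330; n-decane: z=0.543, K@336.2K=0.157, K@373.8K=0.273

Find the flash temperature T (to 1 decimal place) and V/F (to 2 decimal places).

Adiabatic flash: solve Rachford–Rice at each trial T, then check hF = ψ·hV(T) + (1−ψ)·hL(T).
  T = 336.2 K: K = (2.099, 0.157), RR gives ψ = 0.048, H_out = 1.321 kJ/mol
  T = 373.8 K: K = (3.330, 0.273), RR gives ψ = 0.396, H_out = 14.967 kJ/mol
  T = 355.0 K: K = (2.676, 0.210), RR gives ψ = 0.255, H_out = 9.128 kJ/mol
  T = 345.6 K: K = (2.378, 0.182), RR gives ψ = 0.165, H_out = 5.623 kJ/mol
  T = 340.9 K: K = (2.236, 0.169), RR gives ψ = 0.111, H_out = 3.602 kJ/mol
  T = 343.2 K: K = (2.305, 0.176), RR gives ψ = 0.138, H_out = 4.619 kJ/mol
Linear interpolation between T = 340.9 (H_out = 3.602) and T = 343.2 (H_out = 4.619) on hF = 4.55 gives T ≈ 343.0 K, at which ψ = 0.14.

T = 343.0 K, V/F = 0.14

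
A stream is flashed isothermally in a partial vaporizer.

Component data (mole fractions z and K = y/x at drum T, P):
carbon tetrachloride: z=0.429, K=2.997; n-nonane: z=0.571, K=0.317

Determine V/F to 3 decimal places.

V/F = 0.342

Material balance + equilibrium reduce to Σ zᵢ(Kᵢ−1)/(1+V/F(Kᵢ−1)) = 0.
g(0) = ΣzᵢKᵢ − 1 = 0.467 and g(1) = 1 − Σzᵢ/Kᵢ = -0.944, so a root lies in (0, 1).
Binary case is linear: z₁(K₁−1)(1+V/F(K₂−1)) + z₂(K₂−1)(1+V/F(K₁−1)) = 0
⇒ V/F = [z₁(K₁−1)+z₂(K₂−1)] / [−(K₁−1)(K₂−1)] = 0.4667/1.3640 = 0.342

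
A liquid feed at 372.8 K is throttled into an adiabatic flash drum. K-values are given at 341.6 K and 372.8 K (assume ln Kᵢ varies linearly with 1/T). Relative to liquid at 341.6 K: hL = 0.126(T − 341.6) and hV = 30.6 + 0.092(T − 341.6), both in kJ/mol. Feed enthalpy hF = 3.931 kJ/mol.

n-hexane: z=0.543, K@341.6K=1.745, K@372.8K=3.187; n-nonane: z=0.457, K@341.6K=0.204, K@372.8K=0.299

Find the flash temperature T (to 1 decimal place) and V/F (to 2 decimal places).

T = 343.3 K, V/F = 0.12

Adiabatic flash: solve Rachford–Rice at each trial T, then check hF = ψ·hV(T) + (1−ψ)·hL(T).
  T = 341.6 K: K = (1.745, 0.204), RR gives ψ = 0.069, H_out = 2.103 kJ/mol
  T = 372.8 K: K = (3.187, 0.299), RR gives ψ = 0.566, H_out = 20.640 kJ/mol
  T = 357.2 K: K = (2.389, 0.249), RR gives ψ = 0.394, H_out = 13.818 kJ/mol
  T = 349.4 K: K = (2.049, 0.226), RR gives ψ = 0.266, H_out = 9.048 kJ/mol
  T = 345.5 K: K = (1.893, 0.215), RR gives ψ = 0.180, H_out = 5.963 kJ/mol
  T = 343.6 K: K = (1.820, 0.209), RR gives ψ = 0.129, H_out = 4.201 kJ/mol
Linear interpolation between T = 341.6 (H_out = 2.103) and T = 343.6 (H_out = 4.201) on hF = 3.931 gives T ≈ 343.3 K, at which ψ = 0.12.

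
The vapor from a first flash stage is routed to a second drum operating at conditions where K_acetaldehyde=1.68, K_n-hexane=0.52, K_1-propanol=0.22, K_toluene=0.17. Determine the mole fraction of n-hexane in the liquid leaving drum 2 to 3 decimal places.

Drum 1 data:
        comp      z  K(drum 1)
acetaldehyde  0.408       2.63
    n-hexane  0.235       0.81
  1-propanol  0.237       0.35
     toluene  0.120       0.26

x_n-hexane (drum 2) = 0.266

Drum 1:
Newton iteration, ψ₁⁰ = 0.5:
  ψ₁ = 0.500: g = -0.0521, g' = -0.725 → ψ₁ = 0.428
Converged at ψ₁ = 0.428.
Drum-1 compositions:
  acetaldehyde: x = 0.240, y = 0.632
  n-hexane: x = 0.256, y = 0.207
  1-propanol: x = 0.328, y = 0.115
  toluene: x = 0.176, y = 0.046
Drum-2 feed = drum-1 vapor: z₂ = (0.6323, 0.2072, 0.1149, 0.0456).
Drum 2:
Rachford–Rice: g(ψ₂) = Σ zᵢ(Kᵢ−1)/(1+ψ₂(Kᵢ−1)) = 0.
Feasibility: ΣzᵢKᵢ = 1.203, Σzᵢ/Kᵢ = 1.566 — both > 1, two phases present.
Newton iteration, ψ₂⁰ = 0.5:
  ψ₂ = 0.500: g = -0.0217, g' = -0.525 → ψ₂ = 0.459
  ψ₂ = 0.459: g = -0.0005, g' = -0.500 → ψ₂ = 0.458
Converged at ψ₂ = 0.458.
  acetaldehyde: x = 0.482, y = 0.810
  n-hexane: x = 0.266, y = 0.138
  1-propanol: x = 0.179, y = 0.039
  toluene: x = 0.074, y = 0.013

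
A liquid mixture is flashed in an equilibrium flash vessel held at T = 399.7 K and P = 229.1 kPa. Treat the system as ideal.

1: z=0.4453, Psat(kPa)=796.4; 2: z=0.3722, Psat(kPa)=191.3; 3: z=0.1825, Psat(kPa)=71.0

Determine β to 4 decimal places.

Raoult's law: Kᵢ = Pᵢˢᵃᵗ/P = Pᵢˢᵃᵗ/229.1.
  K_1 = 796.4/229.1 = 3.476211, K_2 = 191.3/229.1 = 0.835007, K_3 = 71.0/229.1 = 0.309908
Rachford–Rice: g(β) = Σ zᵢ(Kᵢ−1)/(1+β(Kᵢ−1)) = 0.
g(0) = ΣzᵢKᵢ − 1 = 0.9153 and g(1) = 1 − Σzᵢ/Kᵢ = -0.1627, so a root lies in (0, 1).
Newton–Raphson from β = 0.5:
  β = 0.5000: g = 0.23345, g' = -0.7597 → β = 0.8073
  β = 0.8073: g = 0.01247, g' = -0.7601 → β = 0.8237
  β = 0.8237: g = -0.00012, g' = -0.7757 → β = 0.8235
Converged at β = 0.8235.

β = 0.8235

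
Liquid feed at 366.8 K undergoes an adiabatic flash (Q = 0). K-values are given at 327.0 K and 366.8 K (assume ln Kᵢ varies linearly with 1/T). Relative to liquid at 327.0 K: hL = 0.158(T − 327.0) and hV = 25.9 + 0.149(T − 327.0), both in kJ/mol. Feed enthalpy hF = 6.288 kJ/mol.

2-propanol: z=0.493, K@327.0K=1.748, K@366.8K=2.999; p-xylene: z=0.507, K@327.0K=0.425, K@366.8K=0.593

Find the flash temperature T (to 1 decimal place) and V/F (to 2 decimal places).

T = 328.8 K, V/F = 0.23

Adiabatic flash: solve Rachford–Rice at each trial T, then check hF = ψ·hV(T) + (1−ψ)·hL(T).
  T = 327.0 K: K = (1.748, 0.425), RR gives ψ = 0.180, H_out = 4.651 kJ/mol
  T = 366.8 K: K = (2.999, 0.593), RR gives ψ = 0.958, H_out = 30.749 kJ/mol
  T = 346.9 K: K = (2.325, 0.507), RR gives ψ = 0.617, H_out = 19.017 kJ/mol
  T = 336.9 K: K = (2.023, 0.465), RR gives ψ = 0.426, H_out = 12.564 kJ/mol
  T = 331.9 K: K = (1.881, 0.445), RR gives ψ = 0.312, H_out = 8.854 kJ/mol
  T = 329.4 K: K = (1.813, 0.435), RR gives ψ = 0.248, H_out = 6.797 kJ/mol
Linear interpolation between T = 327.0 (H_out = 4.651) and T = 329.4 (H_out = 6.797) on hF = 6.288 gives T ≈ 328.8 K, at which ψ = 0.23.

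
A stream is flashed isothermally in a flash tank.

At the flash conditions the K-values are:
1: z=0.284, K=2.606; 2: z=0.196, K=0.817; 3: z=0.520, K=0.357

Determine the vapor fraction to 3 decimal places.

Rachford–Rice: g(ψ) = Σ zᵢ(Kᵢ−1)/(1+ψ(Kᵢ−1)) = 0.
Feasibility: ΣzᵢKᵢ = 1.086, Σzᵢ/Kᵢ = 1.805 — both > 1, two phases present.
Iterate (Newton) starting at ψ = 0.5:
  ψ = 0.500: g = -0.2793, g' = -0.700 → ψ = 0.101
  ψ = 0.101: g = -0.0018, g' = -0.795 → ψ = 0.099
Converged at ψ = 0.099.

ψ = 0.099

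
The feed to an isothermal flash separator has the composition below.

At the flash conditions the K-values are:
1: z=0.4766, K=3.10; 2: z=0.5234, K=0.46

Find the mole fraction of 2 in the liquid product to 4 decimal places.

x_2 = 0.7955

Rachford–Rice: g(ψ) = Σ zᵢ(Kᵢ−1)/(1+ψ(Kᵢ−1)) = 0.
Feasibility: ΣzᵢKᵢ = 1.7182, Σzᵢ/Kᵢ = 1.2916 — both > 1, two phases present.
Binary case is linear: z₁(K₁−1)(1+ψ(K₂−1)) + z₂(K₂−1)(1+ψ(K₁−1)) = 0
⇒ ψ = [z₁(K₁−1)+z₂(K₂−1)] / [−(K₁−1)(K₂−1)] = 0.71822/1.13400 = 0.6334
Compositions from xᵢ = zᵢ/(1+ψ(Kᵢ−1)), yᵢ = Kᵢxᵢ:
  1: x = 0.2045, y = 0.6341
  2: x = 0.7955, y = 0.3659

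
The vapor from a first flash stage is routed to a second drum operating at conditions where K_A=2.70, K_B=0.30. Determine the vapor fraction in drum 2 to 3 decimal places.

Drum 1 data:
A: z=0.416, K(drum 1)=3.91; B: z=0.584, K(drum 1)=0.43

V/F (drum 2) = 0.703

Drum 1:
Newton–Raphson from ψ₁ = 0.5:
  ψ₁ = 0.500: g = 0.0275, g' = -0.956 → ψ₁ = 0.529
Converged at ψ₁ = 0.529.
Drum-1 compositions:
  A: x = 0.164, y = 0.640
  B: x = 0.836, y = 0.360
Drum-2 feed = drum-1 vapor: z₂ = (0.6404, 0.3596).
Drum 2:
Let ψ₂ = V/F and solve Σ zᵢ(Kᵢ−1)/(1+ψ₂(Kᵢ−1)) = 0.
g(0) = ΣzᵢKᵢ − 1 = 0.837 and g(1) = 1 − Σzᵢ/Kᵢ = -0.436, so a root lies in (0, 1).
Binary case is linear: z₁(K₁−1)(1+ψ₂(K₂−1)) + z₂(K₂−1)(1+ψ₂(K₁−1)) = 0
⇒ ψ₂ = [z₁(K₁−1)+z₂(K₂−1)] / [−(K₁−1)(K₂−1)] = 0.8370/1.1900 = 0.703
  A: x = 0.292, y = 0.788
  B: x = 0.708, y = 0.212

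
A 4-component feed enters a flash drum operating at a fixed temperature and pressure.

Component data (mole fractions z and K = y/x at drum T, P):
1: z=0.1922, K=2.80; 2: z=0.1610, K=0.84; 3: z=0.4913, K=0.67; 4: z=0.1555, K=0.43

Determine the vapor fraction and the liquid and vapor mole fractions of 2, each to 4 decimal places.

Rachford–Rice: g(ψ) = Σ zᵢ(Kᵢ−1)/(1+ψ(Kᵢ−1)) = 0.
Check two-phase: ΣzᵢKᵢ = 1.0694 > 1 and Σzᵢ/Kᵢ = 1.3552 > 1, so g(0) = 0.0694 > 0 and g(1) = -0.3552 < 0.
Iterate (Newton) starting at ψ = 0.4:
  ψ = 0.4000: g = -0.12798, g' = -0.3710 → ψ = 0.0550
  ψ = 0.0550: g = 0.03216, g' = -0.6291 → ψ = 0.1061
  ψ = 0.1061: g = 0.00190, g' = -0.5579 → ψ = 0.1096
Converged at ψ = 0.1096.
Compositions from xᵢ = zᵢ/(1+ψ(Kᵢ−1)), yᵢ = Kᵢxᵢ:
  1: x = 0.1605, y = 0.4495
  2: x = 0.1639, y = 0.1377
  3: x = 0.5097, y = 0.3415
  4: x = 0.1659, y = 0.0713

ψ = 0.1096, x_2 = 0.1639, y_2 = 0.1377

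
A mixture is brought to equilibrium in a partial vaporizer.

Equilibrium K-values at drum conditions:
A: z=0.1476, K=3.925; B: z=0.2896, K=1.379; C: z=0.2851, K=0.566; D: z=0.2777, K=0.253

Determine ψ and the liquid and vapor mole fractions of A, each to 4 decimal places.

ψ = 0.1940, x_A = 0.0942, y_A = 0.3696

Rachford–Rice: g(ψ) = Σ zᵢ(Kᵢ−1)/(1+ψ(Kᵢ−1)) = 0.
Feasibility: ΣzᵢKᵢ = 1.2103, Σzᵢ/Kᵢ = 1.8490 — both > 1, two phases present.
Newton iteration, ψ⁰ = 0.5:
  ψ = 0.5000: g = -0.22154, g' = -0.7200 → ψ = 0.1923
  ψ = 0.1923: g = 0.00136, g' = -0.8286 → ψ = 0.1940
Converged at ψ = 0.1940.
Compositions from xᵢ = zᵢ/(1+ψ(Kᵢ−1)), yᵢ = Kᵢxᵢ:
  A: x = 0.0942, y = 0.3696
  B: x = 0.2698, y = 0.3720
  C: x = 0.3113, y = 0.1762
  D: x = 0.3248, y = 0.0822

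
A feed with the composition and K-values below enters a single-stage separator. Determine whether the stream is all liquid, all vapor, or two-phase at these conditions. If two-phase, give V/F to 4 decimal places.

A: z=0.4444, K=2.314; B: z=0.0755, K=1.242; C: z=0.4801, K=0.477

two-phase, V/F = 0.5550

ΣzᵢKᵢ = 1.3511; Σzᵢ/Kᵢ = 1.2593.
Both exceed 1, so a two-phase solution exists.
Rachford–Rice: g(ψ) = Σ zᵢ(Kᵢ−1)/(1+ψ(Kᵢ−1)) = 0.
Newton iteration, ψ⁰ = 0.47:
  ψ = 0.4700: g = 0.04447, g' = -0.5277 → ψ = 0.5543
  ψ = 0.5543: g = 0.00038, g' = -0.5207 → ψ = 0.5550
Converged at ψ = 0.5550.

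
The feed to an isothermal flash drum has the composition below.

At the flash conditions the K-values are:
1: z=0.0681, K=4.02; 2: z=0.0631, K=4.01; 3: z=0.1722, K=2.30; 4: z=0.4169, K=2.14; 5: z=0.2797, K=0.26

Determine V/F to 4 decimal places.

Material balance + equilibrium reduce to Σ zᵢ(Kᵢ−1)/(1+V/F(Kᵢ−1)) = 0.
Feasibility: ΣzᵢKᵢ = 1.8877, Σzᵢ/Kᵢ = 1.3781 — both > 1, two phases present.
Iterate (Newton) starting at V/F = 0.5:
  V/F = 0.5000: g = 0.26761, g' = -0.9023 → V/F = 0.7966
  V/F = 0.7966: g = -0.02884, g' = -1.2309 → V/F = 0.7732
  V/F = 0.7732: g = -0.00074, g' = -1.1696 → V/F = 0.7725
Converged at V/F = 0.7725.

V/F = 0.7725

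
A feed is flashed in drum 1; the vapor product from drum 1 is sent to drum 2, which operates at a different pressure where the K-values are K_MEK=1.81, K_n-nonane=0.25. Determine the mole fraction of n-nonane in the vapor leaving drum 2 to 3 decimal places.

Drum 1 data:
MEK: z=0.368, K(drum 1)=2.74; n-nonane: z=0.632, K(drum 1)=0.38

y_n-nonane (drum 2) = 0.130

Drum 1:
Material balance + equilibrium reduce to Σ zᵢ(Kᵢ−1)/(1+ψ₁(Kᵢ−1)) = 0.
Feasibility: ΣzᵢKᵢ = 1.248, Σzᵢ/Kᵢ = 1.797 — both > 1, two phases present.
Binary case is linear: z₁(K₁−1)(1+ψ₁(K₂−1)) + z₂(K₂−1)(1+ψ₁(K₁−1)) = 0
⇒ ψ₁ = [z₁(K₁−1)+z₂(K₂−1)] / [−(K₁−1)(K₂−1)] = 0.2485/1.0788 = 0.230
Drum-1 compositions:
  MEK: x = 0.263, y = 0.720
  n-nonane: x = 0.737, y = 0.280
Drum-2 feed = drum-1 vapor: z₂ = (0.7198, 0.2802).
Drum 2:
Rachford–Rice: g(ψ₂) = Σ zᵢ(Kᵢ−1)/(1+ψ₂(Kᵢ−1)) = 0.
Feasibility: ΣzᵢKᵢ = 1.373, Σzᵢ/Kᵢ = 1.518 — both > 1, two phases present.
Newton iteration, ψ₂⁰ = 0.34:
  ψ₂ = 0.340: g = 0.1751, g' = -0.574 → ψ₂ = 0.645
  ψ₂ = 0.645: g = -0.0240, g' = -0.795 → ψ₂ = 0.615
  ψ₂ = 0.615: g = -0.0006, g' = -0.753 → ψ₂ = 0.614
Converged at ψ₂ = 0.614.
  MEK: x = 0.481, y = 0.870
  n-nonane: x = 0.519, y = 0.130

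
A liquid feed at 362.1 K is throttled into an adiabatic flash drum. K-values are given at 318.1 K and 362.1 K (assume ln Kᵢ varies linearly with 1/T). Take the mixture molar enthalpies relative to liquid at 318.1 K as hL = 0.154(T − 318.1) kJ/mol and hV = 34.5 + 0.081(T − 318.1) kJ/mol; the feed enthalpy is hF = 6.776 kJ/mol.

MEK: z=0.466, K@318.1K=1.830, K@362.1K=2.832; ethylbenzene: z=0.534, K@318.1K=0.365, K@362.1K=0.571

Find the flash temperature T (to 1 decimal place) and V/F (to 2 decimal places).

T = 322.6 K, V/F = 0.18

Adiabatic flash: solve Rachford–Rice at each trial T, then check hF = ψ·hV(T) + (1−ψ)·hL(T).
  T = 318.1 K: K = (1.830, 0.365), RR gives ψ = 0.090, H_out = 3.122 kJ/mol
  T = 362.1 K: K = (2.832, 0.571), RR gives ψ = 0.795, H_out = 31.643 kJ/mol
  T = 340.1 K: K = (2.309, 0.463), RR gives ψ = 0.460, H_out = 18.523 kJ/mol
  T = 329.1 K: K = (2.064, 0.413), RR gives ψ = 0.292, H_out = 11.517 kJ/mol
  T = 323.6 K: K = (1.945, 0.389), RR gives ψ = 0.197, H_out = 7.572 kJ/mol
  T = 320.9 K: K = (1.888, 0.377), RR gives ψ = 0.147, H_out = 5.464 kJ/mol
  T = 322.2 K: K = (1.916, 0.383), RR gives ψ = 0.171, H_out = 6.496 kJ/mol
Linear interpolation between T = 322.2 (H_out = 6.496) and T = 323.6 (H_out = 7.572) on hF = 6.776 gives T ≈ 322.6 K, at which ψ = 0.18.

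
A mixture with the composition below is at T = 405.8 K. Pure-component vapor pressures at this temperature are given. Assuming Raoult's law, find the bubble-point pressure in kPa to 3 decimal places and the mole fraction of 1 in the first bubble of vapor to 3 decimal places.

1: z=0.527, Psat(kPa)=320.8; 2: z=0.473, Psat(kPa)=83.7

At the bubble point ψ → 0, so ΣzᵢKᵢ = 1 with Kᵢ = Pᵢˢᵃᵗ/P ⇒ P = ΣzᵢPᵢˢᵃᵗ.
P = 0.527·320.8 + 0.473·83.7 = 208.652 kPa
yᵢ = zᵢPᵢˢᵃᵗ/P ⇒ y_1 = 0.527·320.8/208.652 = 0.810

Pbub = 208.652 kPa, y_1 = 0.810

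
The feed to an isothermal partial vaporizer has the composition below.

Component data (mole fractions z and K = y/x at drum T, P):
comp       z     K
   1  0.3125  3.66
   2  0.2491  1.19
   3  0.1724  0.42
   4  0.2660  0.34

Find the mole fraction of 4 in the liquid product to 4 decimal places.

Let ψ = V/F and solve Σ zᵢ(Kᵢ−1)/(1+ψ(Kᵢ−1)) = 0.
Feasibility: ΣzᵢKᵢ = 1.6030, Σzᵢ/Kᵢ = 1.4875 — both > 1, two phases present.
Newton iteration, ψ⁰ = 0.5:
  ψ = 0.5000: g = -0.00288, g' = -0.7880 → ψ = 0.4963
Converged at ψ = 0.4963.
Compositions from xᵢ = zᵢ/(1+ψ(Kᵢ−1)), yᵢ = Kᵢxᵢ:
  1: x = 0.1347, y = 0.4929
  2: x = 0.2276, y = 0.2709
  3: x = 0.2421, y = 0.1017
  4: x = 0.3956, y = 0.1345

x_4 = 0.3956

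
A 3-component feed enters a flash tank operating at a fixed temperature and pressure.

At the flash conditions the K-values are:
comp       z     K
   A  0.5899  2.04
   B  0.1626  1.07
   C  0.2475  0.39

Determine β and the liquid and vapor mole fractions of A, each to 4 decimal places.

Material balance + equilibrium reduce to Σ zᵢ(Kᵢ−1)/(1+β(Kᵢ−1)) = 0.
Feasibility: ΣzᵢKᵢ = 1.4739, Σzᵢ/Kᵢ = 1.0757 — both > 1, two phases present.
Newton iteration, β⁰ = 0.5:
  β = 0.5000: g = 0.19738, g' = -0.4676 → β = 0.9222
  β = 0.9222: g = -0.02124, g' = -0.6481 → β = 0.8894
  β = 0.8894: g = -0.00059, g' = -0.6129 → β = 0.8884
Converged at β = 0.8884.
Compositions from xᵢ = zᵢ/(1+β(Kᵢ−1)), yᵢ = Kᵢxᵢ:
  A: x = 0.3066, y = 0.6255
  B: x = 0.1531, y = 0.1638
  C: x = 0.5403, y = 0.2107

β = 0.8884, x_A = 0.3066, y_A = 0.6255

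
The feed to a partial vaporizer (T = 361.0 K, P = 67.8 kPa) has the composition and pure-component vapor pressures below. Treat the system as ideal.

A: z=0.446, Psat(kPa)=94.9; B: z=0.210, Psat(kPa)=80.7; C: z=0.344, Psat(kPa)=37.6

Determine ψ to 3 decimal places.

Raoult's law: Kᵢ = Pᵢˢᵃᵗ/P = Pᵢˢᵃᵗ/67.8.
  K_A = 94.9/67.8 = 1.39971, K_B = 80.7/67.8 = 1.19027, K_C = 37.6/67.8 = 0.55457
Rachford–Rice: g(ψ) = Σ zᵢ(Kᵢ−1)/(1+ψ(Kᵢ−1)) = 0.
Feasibility: ΣzᵢKᵢ = 1.065, Σzᵢ/Kᵢ = 1.115 — both > 1, two phases present.
Newton–Raphson from ψ = 0.49:
  ψ = 0.490: g = -0.0104, g' = -0.168 → ψ = 0.428
  ψ = 0.428: g = -0.0002, g' = -0.163 → ψ = 0.427
Converged at ψ = 0.427.

ψ = 0.427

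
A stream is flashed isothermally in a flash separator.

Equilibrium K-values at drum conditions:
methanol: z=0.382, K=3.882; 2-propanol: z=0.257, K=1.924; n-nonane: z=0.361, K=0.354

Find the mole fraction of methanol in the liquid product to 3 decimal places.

Newton–Raphson from V/F = 0.5:
  V/F = 0.500: g = 0.2690, g' = -0.964 → V/F = 0.779
  V/F = 0.779: g = 0.0078, g' = -0.986 → V/F = 0.787
Converged at V/F = 0.787.
Compositions from xᵢ = zᵢ/(1+V/F(Kᵢ−1)), yᵢ = Kᵢxᵢ:
  methanol: x = 0.117, y = 0.454
  2-propanol: x = 0.149, y = 0.286
  n-nonane: x = 0.734, y = 0.260

x_methanol = 0.117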